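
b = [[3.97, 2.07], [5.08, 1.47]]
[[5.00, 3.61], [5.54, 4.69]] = b @ [[0.88, 0.94], [0.73, -0.06]]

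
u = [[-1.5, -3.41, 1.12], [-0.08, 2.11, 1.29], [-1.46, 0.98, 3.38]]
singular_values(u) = [4.28, 4.18, 0.0]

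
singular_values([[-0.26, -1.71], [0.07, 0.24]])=[1.75, 0.03]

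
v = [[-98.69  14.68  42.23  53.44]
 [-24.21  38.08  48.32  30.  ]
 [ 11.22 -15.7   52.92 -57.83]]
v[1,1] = 38.08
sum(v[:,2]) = 143.47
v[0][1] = 14.68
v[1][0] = -24.21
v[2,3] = -57.83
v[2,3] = -57.83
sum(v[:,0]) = -111.68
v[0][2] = 42.23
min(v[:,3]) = -57.83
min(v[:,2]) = 42.23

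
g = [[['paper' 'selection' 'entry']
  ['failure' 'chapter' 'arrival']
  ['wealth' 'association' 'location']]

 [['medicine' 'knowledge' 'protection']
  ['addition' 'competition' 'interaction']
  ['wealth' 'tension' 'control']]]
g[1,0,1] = 'knowledge'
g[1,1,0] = 'addition'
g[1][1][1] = 'competition'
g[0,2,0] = 'wealth'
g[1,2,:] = ['wealth', 'tension', 'control']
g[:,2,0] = ['wealth', 'wealth']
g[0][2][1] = 'association'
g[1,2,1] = 'tension'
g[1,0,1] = 'knowledge'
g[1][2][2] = 'control'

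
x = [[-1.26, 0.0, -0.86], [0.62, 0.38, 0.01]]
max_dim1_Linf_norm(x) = 1.26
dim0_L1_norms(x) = [1.88, 0.38, 0.87]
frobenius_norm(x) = 1.69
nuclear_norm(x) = 2.10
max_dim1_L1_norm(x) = 2.12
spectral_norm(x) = 1.62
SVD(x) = [[-0.94, 0.35], [0.35, 0.94]] @ diag([1.6201291511907683, 0.48091738735658257]) @ [[0.86, 0.08, 0.5],  [0.28, 0.74, -0.61]]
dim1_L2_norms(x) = [1.53, 0.73]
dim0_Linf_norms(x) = [1.26, 0.38, 0.86]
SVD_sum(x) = [[-1.31,  -0.13,  -0.76], [0.49,  0.05,  0.29]] + [[0.05,0.13,-0.1], [0.13,0.33,-0.28]]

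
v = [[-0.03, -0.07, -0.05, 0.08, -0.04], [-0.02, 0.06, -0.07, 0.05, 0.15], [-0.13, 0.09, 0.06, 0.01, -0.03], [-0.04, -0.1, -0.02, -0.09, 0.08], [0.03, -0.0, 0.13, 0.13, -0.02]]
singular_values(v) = [0.23, 0.18, 0.16, 0.12, 0.11]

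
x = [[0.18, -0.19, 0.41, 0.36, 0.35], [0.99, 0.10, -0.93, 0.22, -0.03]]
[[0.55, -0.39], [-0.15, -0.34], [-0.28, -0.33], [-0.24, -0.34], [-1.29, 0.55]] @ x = [[-0.29, -0.14, 0.59, 0.11, 0.20], [-0.36, -0.01, 0.25, -0.13, -0.04], [-0.38, 0.02, 0.19, -0.17, -0.09], [-0.38, 0.01, 0.22, -0.16, -0.07], [0.31, 0.30, -1.04, -0.34, -0.47]]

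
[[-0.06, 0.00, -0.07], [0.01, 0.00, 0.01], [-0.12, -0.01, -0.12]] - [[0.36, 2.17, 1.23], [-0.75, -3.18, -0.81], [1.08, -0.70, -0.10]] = [[-0.42, -2.17, -1.3], [0.76, 3.18, 0.82], [-1.2, 0.69, -0.02]]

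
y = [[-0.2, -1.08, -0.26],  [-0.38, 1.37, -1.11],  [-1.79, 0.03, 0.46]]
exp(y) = [[0.84, -2.23, 0.8], [1.07, 3.60, -2.88], [-2.18, 1.88, 1.22]]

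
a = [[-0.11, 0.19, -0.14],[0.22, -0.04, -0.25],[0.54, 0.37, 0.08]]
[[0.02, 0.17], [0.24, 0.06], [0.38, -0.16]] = a@ [[0.65, -0.37],[0.17, 0.24],[-0.43, -0.62]]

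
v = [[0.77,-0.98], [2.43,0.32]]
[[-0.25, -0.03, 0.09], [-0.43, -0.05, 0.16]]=v @ [[-0.19, -0.02, 0.07], [0.11, 0.01, -0.04]]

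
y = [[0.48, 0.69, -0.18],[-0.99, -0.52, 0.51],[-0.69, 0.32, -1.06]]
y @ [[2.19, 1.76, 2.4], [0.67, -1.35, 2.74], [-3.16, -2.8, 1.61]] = [[2.08, 0.42, 2.75],[-4.13, -2.47, -2.98],[2.05, 1.32, -2.49]]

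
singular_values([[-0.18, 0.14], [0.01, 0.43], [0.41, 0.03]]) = [0.46, 0.44]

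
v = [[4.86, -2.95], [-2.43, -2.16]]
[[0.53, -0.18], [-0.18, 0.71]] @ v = [[3.01, -1.17],[-2.6, -1.00]]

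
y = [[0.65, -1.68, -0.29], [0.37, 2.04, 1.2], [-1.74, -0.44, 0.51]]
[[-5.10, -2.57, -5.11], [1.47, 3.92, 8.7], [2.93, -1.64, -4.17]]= y@ [[-2.78, 0.56, 1.68], [2.27, 1.72, 3.58], [-1.78, 0.17, 0.65]]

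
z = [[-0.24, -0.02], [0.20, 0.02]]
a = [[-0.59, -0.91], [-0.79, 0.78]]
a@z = [[-0.04, -0.01], [0.35, 0.03]]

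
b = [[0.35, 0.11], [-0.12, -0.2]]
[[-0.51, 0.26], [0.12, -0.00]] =b @ [[-1.56, 0.89], [0.35, -0.51]]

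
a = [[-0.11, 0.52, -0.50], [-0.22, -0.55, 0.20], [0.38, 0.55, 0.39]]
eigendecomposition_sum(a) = [[-0.01+0.39j, (0.35+0.48j), (-0.14+0.07j)], [(-0.14-0.17j), (-0.33-0.08j), (0.04-0.08j)], [0.12-0.02j, 0.13-0.13j, (0.03+0.04j)]] + [[-0.01-0.39j, (0.35-0.48j), -0.14-0.07j], [(-0.14+0.17j), (-0.33+0.08j), (0.04+0.08j)], [(0.12+0.02j), (0.13+0.13j), 0.03-0.04j]] + [[(-0.09+0j), -0.19+0.00j, (-0.22+0j)], [0.05-0.00j, (0.11-0j), (0.13-0j)], [0.14-0.00j, 0.28-0.00j, (0.33-0j)]]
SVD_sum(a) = [[0.16, 0.51, -0.1], [-0.18, -0.58, 0.11], [0.16, 0.52, -0.10]] + [[-0.22,-0.01,-0.42], [0.03,0.00,0.05], [0.25,0.01,0.47]] + [[-0.04, 0.02, 0.02], [-0.07, 0.03, 0.04], [-0.03, 0.01, 0.02]]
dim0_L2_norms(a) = [0.45, 0.94, 0.66]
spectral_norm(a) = 0.99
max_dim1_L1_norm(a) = 1.32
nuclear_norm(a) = 1.82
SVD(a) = [[0.55, 0.66, 0.51], [-0.62, -0.08, 0.78], [0.56, -0.74, 0.37]] @ diag([0.9948345151449964, 0.7221940998677119, 0.10554605436720504]) @ [[0.29, 0.94, -0.18], [-0.47, -0.03, -0.88], [-0.84, 0.34, 0.43]]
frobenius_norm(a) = 1.23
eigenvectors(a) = [[(0.84+0j),0.84-0.00j,-0.52+0.00j],[-0.36+0.31j,(-0.36-0.31j),(0.3+0j)],[(-0.04-0.26j),-0.04+0.26j,0.80+0.00j]]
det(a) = 0.08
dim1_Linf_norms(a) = [0.52, 0.55, 0.55]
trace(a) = -0.27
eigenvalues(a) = [(-0.31+0.35j), (-0.31-0.35j), (0.35+0j)]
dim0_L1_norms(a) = [0.71, 1.62, 1.09]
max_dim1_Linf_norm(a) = 0.55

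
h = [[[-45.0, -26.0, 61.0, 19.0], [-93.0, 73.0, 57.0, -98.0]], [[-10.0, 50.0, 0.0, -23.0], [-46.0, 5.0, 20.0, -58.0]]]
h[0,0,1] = -26.0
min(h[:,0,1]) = -26.0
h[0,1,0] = -93.0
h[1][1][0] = -46.0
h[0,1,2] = 57.0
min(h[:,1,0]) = -93.0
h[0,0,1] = -26.0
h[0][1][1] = 73.0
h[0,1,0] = -93.0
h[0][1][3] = -98.0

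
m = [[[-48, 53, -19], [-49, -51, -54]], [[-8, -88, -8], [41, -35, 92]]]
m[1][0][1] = -88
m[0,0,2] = -19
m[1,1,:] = [41, -35, 92]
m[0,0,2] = -19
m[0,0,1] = 53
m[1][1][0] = 41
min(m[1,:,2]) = -8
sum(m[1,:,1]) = -123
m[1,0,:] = [-8, -88, -8]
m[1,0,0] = -8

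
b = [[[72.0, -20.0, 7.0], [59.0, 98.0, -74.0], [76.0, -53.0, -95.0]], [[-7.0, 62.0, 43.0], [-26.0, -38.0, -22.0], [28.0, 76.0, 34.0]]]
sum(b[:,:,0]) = 202.0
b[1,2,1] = 76.0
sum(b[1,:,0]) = -5.0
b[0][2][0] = 76.0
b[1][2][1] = 76.0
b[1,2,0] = 28.0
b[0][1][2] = -74.0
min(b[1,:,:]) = -38.0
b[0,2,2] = -95.0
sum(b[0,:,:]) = 70.0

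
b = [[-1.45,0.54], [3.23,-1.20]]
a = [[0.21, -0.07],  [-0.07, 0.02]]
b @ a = [[-0.34,  0.11],[0.76,  -0.25]]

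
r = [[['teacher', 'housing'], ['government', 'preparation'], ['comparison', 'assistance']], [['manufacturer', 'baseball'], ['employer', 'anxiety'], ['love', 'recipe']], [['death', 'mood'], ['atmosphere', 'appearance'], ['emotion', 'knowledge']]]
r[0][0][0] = 'teacher'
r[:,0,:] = [['teacher', 'housing'], ['manufacturer', 'baseball'], ['death', 'mood']]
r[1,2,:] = ['love', 'recipe']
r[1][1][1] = 'anxiety'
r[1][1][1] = 'anxiety'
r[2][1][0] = 'atmosphere'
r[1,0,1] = 'baseball'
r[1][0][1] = 'baseball'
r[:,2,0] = ['comparison', 'love', 'emotion']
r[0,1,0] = 'government'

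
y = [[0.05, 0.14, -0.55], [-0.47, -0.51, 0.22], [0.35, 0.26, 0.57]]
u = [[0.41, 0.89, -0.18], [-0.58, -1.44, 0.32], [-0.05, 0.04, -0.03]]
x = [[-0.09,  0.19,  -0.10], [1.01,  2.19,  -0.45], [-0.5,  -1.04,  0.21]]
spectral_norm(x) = 2.72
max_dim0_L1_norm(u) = 2.37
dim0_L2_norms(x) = [1.13, 2.43, 0.51]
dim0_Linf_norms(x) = [1.01, 2.19, 0.45]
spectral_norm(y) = 0.84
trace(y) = 0.11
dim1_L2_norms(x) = [0.23, 2.45, 1.17]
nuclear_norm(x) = 2.90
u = y @ x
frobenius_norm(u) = 1.87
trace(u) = -1.06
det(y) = -0.00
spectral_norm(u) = 1.87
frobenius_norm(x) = 2.73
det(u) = -0.00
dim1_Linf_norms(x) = [0.19, 2.19, 1.04]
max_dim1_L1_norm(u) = 2.34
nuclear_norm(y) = 1.65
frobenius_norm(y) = 1.17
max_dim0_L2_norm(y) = 0.82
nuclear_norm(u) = 1.95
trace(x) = 2.31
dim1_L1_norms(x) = [0.38, 3.65, 1.75]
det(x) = -0.00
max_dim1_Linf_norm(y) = 0.57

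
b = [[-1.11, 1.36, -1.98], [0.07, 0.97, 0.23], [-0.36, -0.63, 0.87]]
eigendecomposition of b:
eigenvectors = [[0.99+0.00j, -0.60-0.11j, (-0.6+0.11j)], [(-0.04+0j), 0.09-0.33j, 0.09+0.33j], [0.14+0.00j, 0.71+0.00j, 0.71-0.00j]]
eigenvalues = [(-1.45+0j), (1.09+0.34j), (1.09-0.34j)]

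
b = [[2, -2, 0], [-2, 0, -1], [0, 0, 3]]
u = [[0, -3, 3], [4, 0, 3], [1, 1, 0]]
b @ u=[[-8, -6, 0], [-1, 5, -6], [3, 3, 0]]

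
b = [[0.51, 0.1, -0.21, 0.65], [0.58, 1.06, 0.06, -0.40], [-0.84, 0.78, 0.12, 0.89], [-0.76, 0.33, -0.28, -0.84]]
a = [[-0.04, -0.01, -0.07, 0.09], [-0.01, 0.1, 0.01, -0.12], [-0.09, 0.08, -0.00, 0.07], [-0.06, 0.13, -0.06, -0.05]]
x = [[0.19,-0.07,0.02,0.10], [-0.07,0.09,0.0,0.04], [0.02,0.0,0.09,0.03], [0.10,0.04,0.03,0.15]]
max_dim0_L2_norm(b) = 1.44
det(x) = 0.00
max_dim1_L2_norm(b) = 1.46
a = x @ b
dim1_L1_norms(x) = [0.38, 0.2, 0.14, 0.32]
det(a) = -0.00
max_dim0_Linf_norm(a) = 0.13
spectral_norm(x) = 0.28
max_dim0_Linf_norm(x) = 0.19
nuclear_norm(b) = 4.52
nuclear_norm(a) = 0.47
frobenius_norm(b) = 2.44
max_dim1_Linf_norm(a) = 0.13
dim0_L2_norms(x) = [0.23, 0.12, 0.1, 0.19]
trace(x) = 0.52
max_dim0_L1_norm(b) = 2.78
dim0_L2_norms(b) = [1.37, 1.36, 0.37, 1.44]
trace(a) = 0.01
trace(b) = 0.85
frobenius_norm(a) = 0.29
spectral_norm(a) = 0.22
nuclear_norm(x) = 0.52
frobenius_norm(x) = 0.33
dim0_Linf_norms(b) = [0.84, 1.06, 0.28, 0.89]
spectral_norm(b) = 1.47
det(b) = 0.93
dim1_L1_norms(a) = [0.21, 0.24, 0.24, 0.3]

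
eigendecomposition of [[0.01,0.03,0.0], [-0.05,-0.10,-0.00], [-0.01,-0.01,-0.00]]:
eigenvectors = [[0.0, 0.3, -0.72], [0.00, -0.95, 0.39], [1.0, -0.08, -0.57]]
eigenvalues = [-0.0, -0.08, -0.01]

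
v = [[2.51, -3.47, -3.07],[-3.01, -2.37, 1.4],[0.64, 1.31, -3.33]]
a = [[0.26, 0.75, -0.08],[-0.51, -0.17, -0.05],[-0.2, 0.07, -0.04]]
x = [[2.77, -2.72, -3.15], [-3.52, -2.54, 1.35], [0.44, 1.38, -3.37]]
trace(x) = -3.14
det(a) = 0.00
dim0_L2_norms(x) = [4.5, 3.97, 4.81]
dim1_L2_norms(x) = [5.0, 4.55, 3.67]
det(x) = 60.98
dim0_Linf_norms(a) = [0.51, 0.75, 0.08]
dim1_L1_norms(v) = [9.05, 6.78, 5.28]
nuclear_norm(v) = 12.33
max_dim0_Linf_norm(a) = 0.75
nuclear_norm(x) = 12.58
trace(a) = 0.05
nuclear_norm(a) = 1.33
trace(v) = -3.19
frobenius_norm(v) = 7.59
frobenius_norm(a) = 0.99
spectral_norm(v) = 5.84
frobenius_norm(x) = 7.69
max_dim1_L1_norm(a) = 1.09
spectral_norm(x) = 6.06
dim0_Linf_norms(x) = [3.52, 2.72, 3.37]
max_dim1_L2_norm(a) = 0.8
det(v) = 54.33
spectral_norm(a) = 0.88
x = a + v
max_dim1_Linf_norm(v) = 3.47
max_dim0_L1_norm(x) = 7.87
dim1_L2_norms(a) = [0.8, 0.54, 0.22]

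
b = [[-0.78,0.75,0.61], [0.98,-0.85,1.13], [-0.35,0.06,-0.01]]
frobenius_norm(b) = 2.15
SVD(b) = [[-0.39, -0.91, -0.16], [0.91, -0.41, 0.10], [-0.15, -0.1, 0.98]] @ diag([1.8255177418244628, 1.1227338833592406, 0.18961434924919177]) @ [[0.68,-0.59,0.43],[0.31,-0.30,-0.9],[-0.66,-0.75,0.03]]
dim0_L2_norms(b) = [1.3, 1.14, 1.28]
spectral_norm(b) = 1.83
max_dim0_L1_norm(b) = 2.11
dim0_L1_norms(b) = [2.11, 1.66, 1.75]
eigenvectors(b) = [[(-0.56+0j), -0.61+0.08j, -0.61-0.08j],  [0.82+0.00j, -0.70+0.00j, -0.70-0.00j],  [-0.14+0.00j, (-0.02-0.36j), -0.02+0.36j]]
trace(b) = -1.64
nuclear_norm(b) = 3.14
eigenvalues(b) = [(-1.72+0j), (0.04+0.47j), (0.04-0.47j)]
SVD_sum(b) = [[-0.48,  0.42,  -0.31], [1.13,  -0.98,  0.72], [-0.19,  0.16,  -0.12]] + [[-0.32,0.31,0.92], [-0.14,0.14,0.41], [-0.04,0.04,0.11]] + [[0.02, 0.02, -0.0], [-0.01, -0.01, 0.00], [-0.12, -0.14, 0.0]]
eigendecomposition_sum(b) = [[-0.73+0.00j, 0.65+0.00j, -0.16+0.00j],[(1.07-0j), -0.94-0.00j, 0.24-0.00j],[-0.19+0.00j, 0.17+0.00j, -0.04+0.00j]] + [[(-0.02+0.14j), 0.05+0.09j, 0.39-0.06j],[(-0.05+0.15j), 0.05+0.10j, 0.44-0.00j],[-0.08-0.02j, (-0.05+0.03j), 0.02+0.23j]] + [[(-0.02-0.14j), (0.05-0.09j), (0.39+0.06j)], [(-0.05-0.15j), 0.05-0.10j, 0.44+0.00j], [-0.08+0.02j, -0.05-0.03j, (0.02-0.23j)]]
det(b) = -0.39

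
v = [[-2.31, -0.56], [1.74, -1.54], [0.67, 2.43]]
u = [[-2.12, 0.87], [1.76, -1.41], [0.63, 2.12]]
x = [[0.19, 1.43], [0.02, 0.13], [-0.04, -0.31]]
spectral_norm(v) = 2.99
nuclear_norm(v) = 5.90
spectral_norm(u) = 3.26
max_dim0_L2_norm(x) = 1.47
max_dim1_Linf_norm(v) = 2.43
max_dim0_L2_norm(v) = 2.97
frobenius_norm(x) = 1.48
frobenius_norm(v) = 4.17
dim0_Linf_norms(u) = [2.12, 2.12]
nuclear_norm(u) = 5.40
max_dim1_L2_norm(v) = 2.52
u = x + v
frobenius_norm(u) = 3.90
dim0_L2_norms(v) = [2.97, 2.93]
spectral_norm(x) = 1.48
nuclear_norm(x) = 1.48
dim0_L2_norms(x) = [0.2, 1.47]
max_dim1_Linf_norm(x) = 1.43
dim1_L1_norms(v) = [2.87, 3.28, 3.1]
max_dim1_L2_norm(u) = 2.29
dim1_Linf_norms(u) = [2.12, 1.76, 2.12]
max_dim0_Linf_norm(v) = 2.43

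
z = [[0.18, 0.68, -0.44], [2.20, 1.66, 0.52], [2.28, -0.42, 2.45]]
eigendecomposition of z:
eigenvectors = [[0.56, -0.14, -0.22], [-0.55, -0.81, 0.07], [-0.62, -0.57, 0.97]]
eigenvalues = [-0.0, 2.39, 1.9]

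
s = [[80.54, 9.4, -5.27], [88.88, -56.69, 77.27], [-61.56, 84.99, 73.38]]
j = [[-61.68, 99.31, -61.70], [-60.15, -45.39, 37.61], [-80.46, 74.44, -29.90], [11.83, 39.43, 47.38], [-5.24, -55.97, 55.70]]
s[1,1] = -56.69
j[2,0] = -80.46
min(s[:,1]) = -56.69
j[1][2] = 37.61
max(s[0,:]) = 80.54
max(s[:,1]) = 84.99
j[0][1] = 99.31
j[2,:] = [-80.46, 74.44, -29.9]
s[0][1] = 9.4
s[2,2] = 73.38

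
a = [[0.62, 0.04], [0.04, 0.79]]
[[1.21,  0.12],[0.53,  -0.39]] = a@[[1.92,0.23],  [0.57,-0.51]]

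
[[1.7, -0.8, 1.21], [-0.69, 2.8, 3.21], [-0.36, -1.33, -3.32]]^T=[[1.7,-0.69,-0.36], [-0.80,2.80,-1.33], [1.21,3.21,-3.32]]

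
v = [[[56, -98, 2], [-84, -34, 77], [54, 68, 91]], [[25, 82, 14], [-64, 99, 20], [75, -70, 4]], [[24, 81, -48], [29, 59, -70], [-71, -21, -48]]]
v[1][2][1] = -70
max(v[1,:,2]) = 20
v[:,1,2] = [77, 20, -70]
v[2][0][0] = 24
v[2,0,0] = 24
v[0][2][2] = 91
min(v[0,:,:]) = -98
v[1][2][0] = 75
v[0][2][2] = 91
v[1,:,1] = [82, 99, -70]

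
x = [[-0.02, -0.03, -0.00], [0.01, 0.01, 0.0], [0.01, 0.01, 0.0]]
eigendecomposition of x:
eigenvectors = [[0.00+0.00j, (0.77+0j), 0.77-0.00j], [0j, (-0.39-0.22j), (-0.39+0.22j)], [(1+0j), (-0.39-0.22j), (-0.39+0.22j)]]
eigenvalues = [0j, (-0.01+0.01j), (-0.01-0.01j)]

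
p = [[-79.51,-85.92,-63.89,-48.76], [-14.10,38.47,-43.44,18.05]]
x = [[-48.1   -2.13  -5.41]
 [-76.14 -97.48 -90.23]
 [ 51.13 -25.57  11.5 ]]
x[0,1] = -2.13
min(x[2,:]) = -25.57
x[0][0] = -48.1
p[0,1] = -85.92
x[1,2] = -90.23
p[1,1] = 38.47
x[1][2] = -90.23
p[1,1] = 38.47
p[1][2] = -43.44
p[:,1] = [-85.92, 38.47]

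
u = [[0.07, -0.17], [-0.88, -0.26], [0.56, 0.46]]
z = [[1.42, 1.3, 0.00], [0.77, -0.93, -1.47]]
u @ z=[[-0.03, 0.25, 0.25], [-1.45, -0.9, 0.38], [1.15, 0.30, -0.68]]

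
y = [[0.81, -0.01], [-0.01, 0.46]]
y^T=[[0.81, -0.01], [-0.01, 0.46]]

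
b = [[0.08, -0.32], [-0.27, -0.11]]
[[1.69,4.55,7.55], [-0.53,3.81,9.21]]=b @ [[3.73,-7.55,-22.22], [-4.36,-16.12,-29.15]]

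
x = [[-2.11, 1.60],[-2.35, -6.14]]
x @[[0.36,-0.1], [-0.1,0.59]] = [[-0.92, 1.16], [-0.23, -3.39]]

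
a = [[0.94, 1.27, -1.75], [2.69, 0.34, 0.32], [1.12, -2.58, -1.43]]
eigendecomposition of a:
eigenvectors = [[-0.68+0.00j, -0.18-0.39j, (-0.18+0.39j)], [(-0.69+0j), -0.10+0.45j, (-0.1-0.45j)], [0.24+0.00j, -0.78+0.00j, (-0.78-0j)]]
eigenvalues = [(2.86+0j), (-1.5+2.05j), (-1.5-2.05j)]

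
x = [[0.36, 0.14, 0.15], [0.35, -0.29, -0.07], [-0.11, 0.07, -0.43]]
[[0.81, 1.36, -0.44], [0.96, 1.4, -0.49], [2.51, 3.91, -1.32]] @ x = [[0.82, -0.31, 0.22],[0.89, -0.31, 0.26],[2.42, -0.87, 0.67]]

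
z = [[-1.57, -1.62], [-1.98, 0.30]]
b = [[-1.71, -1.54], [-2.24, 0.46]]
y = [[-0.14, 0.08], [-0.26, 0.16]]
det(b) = -4.24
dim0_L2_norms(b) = [2.82, 1.61]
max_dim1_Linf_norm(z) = 1.98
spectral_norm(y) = 0.35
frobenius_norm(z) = 3.02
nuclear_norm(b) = 4.36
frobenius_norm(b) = 3.24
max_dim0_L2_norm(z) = 2.53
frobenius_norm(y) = 0.35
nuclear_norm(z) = 4.06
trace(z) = -1.27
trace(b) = -1.25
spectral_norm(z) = 2.69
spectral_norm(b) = 2.90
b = y + z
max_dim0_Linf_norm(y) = 0.26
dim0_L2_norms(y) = [0.3, 0.18]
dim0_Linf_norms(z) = [1.98, 1.62]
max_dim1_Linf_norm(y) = 0.26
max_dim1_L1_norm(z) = 3.19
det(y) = -0.00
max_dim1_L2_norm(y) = 0.31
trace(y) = 0.02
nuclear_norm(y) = 0.35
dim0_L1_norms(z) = [3.55, 1.92]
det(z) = -3.68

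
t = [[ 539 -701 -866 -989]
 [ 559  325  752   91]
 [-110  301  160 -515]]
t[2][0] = -110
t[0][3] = -989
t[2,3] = -515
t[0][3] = -989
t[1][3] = 91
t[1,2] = 752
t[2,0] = -110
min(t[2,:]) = -515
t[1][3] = 91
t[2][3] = -515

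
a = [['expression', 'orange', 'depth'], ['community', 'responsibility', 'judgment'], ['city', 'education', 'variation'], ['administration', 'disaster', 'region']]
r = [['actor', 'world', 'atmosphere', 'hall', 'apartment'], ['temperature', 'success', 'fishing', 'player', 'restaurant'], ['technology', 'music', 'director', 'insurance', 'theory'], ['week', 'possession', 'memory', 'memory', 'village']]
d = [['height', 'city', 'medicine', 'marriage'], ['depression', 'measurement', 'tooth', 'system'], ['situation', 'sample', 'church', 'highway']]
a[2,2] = 'variation'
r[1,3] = 'player'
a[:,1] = ['orange', 'responsibility', 'education', 'disaster']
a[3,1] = 'disaster'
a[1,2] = 'judgment'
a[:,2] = ['depth', 'judgment', 'variation', 'region']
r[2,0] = 'technology'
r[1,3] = 'player'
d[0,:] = ['height', 'city', 'medicine', 'marriage']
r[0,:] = ['actor', 'world', 'atmosphere', 'hall', 'apartment']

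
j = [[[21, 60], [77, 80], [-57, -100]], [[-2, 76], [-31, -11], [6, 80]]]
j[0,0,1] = 60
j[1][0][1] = 76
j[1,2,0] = 6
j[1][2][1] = 80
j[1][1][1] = -11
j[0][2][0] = -57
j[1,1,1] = -11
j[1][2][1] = 80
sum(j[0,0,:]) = 81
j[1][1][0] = -31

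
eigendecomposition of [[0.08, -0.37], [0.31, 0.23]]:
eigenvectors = [[(0.74+0j), (0.74-0j)], [-0.15-0.66j, -0.15+0.66j]]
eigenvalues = [(0.16+0.33j), (0.16-0.33j)]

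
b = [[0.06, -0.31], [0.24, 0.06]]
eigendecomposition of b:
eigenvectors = [[(0.75+0j), 0.75-0.00j],[0.00-0.66j, 0.00+0.66j]]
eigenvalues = [(0.06+0.27j), (0.06-0.27j)]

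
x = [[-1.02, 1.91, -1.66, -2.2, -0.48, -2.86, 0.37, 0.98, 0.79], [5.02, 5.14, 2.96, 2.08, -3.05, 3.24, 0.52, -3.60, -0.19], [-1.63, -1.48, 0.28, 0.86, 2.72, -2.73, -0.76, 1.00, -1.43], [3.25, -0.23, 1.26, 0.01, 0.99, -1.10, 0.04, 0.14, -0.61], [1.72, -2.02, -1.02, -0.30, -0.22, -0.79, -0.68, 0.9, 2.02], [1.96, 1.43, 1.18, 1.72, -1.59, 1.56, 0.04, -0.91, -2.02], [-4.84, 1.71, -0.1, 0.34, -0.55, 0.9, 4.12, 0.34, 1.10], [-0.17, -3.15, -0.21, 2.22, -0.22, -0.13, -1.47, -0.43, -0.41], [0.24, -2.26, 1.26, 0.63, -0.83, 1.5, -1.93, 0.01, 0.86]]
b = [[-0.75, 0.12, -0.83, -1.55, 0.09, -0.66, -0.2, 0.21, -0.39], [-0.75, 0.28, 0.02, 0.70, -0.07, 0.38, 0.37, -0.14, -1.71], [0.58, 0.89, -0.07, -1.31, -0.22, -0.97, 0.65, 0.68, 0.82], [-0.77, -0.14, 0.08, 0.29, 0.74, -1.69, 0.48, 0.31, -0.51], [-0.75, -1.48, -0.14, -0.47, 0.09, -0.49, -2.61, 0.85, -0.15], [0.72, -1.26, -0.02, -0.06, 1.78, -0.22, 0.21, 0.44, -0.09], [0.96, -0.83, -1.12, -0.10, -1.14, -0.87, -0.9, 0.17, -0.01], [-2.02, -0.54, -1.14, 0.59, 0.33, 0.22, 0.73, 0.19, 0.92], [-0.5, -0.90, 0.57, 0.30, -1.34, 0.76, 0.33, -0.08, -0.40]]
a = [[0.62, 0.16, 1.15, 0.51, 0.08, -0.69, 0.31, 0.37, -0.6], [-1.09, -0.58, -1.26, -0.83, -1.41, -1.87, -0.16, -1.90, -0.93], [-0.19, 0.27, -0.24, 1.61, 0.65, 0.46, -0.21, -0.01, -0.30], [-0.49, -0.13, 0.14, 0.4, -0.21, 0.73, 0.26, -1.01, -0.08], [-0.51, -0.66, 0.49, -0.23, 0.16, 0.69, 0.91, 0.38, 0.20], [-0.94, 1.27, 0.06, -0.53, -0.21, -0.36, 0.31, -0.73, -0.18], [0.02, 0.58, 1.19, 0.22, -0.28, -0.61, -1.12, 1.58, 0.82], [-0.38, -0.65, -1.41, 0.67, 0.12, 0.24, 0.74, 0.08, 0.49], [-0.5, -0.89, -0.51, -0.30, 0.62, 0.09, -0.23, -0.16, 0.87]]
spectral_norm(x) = 11.57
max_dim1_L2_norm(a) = 3.71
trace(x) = 10.30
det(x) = 15720.76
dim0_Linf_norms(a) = [1.09, 1.27, 1.41, 1.61, 1.41, 1.87, 1.12, 1.9, 0.93]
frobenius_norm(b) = 7.26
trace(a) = -0.17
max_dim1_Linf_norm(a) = 1.9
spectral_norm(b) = 3.74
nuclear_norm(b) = 19.84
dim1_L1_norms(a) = [4.49, 10.03, 3.94, 3.45, 4.23, 4.59, 6.42, 4.78, 4.17]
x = a @ b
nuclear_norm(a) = 16.62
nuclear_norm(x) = 38.29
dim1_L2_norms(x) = [4.73, 9.89, 4.91, 3.85, 3.77, 4.48, 6.77, 4.18, 3.81]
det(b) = 352.80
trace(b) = -1.49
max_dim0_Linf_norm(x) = 5.14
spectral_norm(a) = 4.21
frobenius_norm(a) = 6.46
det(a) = 44.49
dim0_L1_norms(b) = [7.8, 6.44, 3.99, 5.37, 5.8, 6.26, 6.48, 3.07, 5.0]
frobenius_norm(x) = 16.47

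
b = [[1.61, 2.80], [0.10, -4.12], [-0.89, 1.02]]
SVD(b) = [[0.58, 0.70], [-0.79, 0.39], [0.17, -0.60]] @ diag([5.128214587991941, 1.7176772512630682]) @ [[0.14, 0.99],  [0.99, -0.14]]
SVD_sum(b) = [[0.41, 2.97], [-0.56, -4.03], [0.12, 0.88]] + [[1.2, -0.17], [0.66, -0.09], [-1.01, 0.14]]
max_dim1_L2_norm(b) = 4.12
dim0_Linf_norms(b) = [1.61, 4.12]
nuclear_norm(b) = 6.85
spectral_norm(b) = 5.13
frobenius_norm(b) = 5.41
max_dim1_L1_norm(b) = 4.41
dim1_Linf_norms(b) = [2.8, 4.12, 1.02]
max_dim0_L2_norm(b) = 5.08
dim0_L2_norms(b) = [1.84, 5.08]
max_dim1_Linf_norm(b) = 4.12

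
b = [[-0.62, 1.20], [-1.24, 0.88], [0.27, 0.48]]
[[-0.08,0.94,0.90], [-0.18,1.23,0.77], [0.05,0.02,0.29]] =b @ [[0.15,-0.69,-0.14], [0.01,0.43,0.68]]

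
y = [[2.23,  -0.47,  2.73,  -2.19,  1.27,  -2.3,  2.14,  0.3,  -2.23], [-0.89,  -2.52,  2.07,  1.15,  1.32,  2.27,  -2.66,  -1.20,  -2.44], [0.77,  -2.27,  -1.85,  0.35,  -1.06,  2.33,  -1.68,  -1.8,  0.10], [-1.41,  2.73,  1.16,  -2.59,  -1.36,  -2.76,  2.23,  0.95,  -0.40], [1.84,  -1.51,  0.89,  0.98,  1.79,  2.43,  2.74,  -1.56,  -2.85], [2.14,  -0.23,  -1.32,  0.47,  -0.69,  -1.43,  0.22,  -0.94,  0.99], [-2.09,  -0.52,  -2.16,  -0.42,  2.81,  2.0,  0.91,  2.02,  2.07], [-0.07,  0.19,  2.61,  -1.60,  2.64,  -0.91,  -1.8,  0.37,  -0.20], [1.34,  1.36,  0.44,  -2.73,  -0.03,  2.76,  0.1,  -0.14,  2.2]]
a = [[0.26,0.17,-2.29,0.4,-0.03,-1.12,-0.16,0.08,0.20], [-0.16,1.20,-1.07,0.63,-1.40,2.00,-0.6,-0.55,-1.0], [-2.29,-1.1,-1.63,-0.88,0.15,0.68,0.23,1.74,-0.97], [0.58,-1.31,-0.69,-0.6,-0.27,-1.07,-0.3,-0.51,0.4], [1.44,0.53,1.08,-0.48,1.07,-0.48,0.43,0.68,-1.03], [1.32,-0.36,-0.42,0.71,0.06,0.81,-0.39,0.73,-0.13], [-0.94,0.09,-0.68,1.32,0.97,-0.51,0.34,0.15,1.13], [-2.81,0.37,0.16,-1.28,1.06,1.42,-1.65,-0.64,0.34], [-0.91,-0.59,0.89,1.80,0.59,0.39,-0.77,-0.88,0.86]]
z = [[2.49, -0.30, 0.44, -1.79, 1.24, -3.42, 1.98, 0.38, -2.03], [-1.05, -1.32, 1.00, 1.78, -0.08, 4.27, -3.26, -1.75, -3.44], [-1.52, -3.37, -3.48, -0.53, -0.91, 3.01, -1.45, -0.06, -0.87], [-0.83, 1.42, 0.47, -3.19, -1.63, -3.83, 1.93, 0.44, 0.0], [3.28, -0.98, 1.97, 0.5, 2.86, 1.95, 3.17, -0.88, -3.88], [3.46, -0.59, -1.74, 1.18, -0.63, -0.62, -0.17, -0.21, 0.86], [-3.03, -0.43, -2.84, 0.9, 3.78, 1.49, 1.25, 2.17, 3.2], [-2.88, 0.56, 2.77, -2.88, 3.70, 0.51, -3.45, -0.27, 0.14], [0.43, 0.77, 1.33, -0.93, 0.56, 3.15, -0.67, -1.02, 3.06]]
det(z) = -874.23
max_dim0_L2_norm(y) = 6.62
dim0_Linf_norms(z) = [3.46, 3.37, 3.48, 3.19, 3.78, 4.27, 3.45, 2.17, 3.88]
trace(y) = -0.89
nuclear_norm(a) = 22.77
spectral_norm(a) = 5.01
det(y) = 15181.31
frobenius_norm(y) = 15.61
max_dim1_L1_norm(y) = 16.59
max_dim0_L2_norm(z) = 8.38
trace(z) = 0.78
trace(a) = 1.67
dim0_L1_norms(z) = [18.97, 9.74, 16.04, 13.68, 15.39, 22.25, 17.33, 7.18, 17.48]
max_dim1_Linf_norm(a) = 2.81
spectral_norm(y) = 8.89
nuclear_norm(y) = 39.34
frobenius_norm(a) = 8.77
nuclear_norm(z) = 46.92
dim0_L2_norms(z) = [7.12, 4.2, 6.16, 5.33, 6.47, 8.38, 6.66, 3.17, 7.22]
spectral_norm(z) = 10.57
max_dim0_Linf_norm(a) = 2.81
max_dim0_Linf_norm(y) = 2.85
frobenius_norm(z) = 18.80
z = y + a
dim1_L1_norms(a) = [4.71, 8.61, 9.67, 5.73, 7.22, 4.93, 6.13, 9.73, 7.68]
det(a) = 326.63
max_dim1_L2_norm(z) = 7.33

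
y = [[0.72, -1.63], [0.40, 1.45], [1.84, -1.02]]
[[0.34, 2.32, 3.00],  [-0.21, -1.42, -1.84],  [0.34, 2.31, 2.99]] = y @ [[0.09, 0.62, 0.8], [-0.17, -1.15, -1.49]]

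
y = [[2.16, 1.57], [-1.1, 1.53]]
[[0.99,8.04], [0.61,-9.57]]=y@[[0.11, 5.43], [0.48, -2.35]]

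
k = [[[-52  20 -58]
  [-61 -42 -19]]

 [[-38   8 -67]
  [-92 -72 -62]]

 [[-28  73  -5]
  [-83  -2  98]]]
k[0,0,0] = -52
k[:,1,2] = [-19, -62, 98]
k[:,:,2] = [[-58, -19], [-67, -62], [-5, 98]]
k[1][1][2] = -62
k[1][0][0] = -38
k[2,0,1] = 73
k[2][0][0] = -28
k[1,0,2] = -67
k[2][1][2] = 98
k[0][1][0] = -61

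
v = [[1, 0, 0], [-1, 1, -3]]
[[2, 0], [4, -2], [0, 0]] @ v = [[2, 0, 0], [6, -2, 6], [0, 0, 0]]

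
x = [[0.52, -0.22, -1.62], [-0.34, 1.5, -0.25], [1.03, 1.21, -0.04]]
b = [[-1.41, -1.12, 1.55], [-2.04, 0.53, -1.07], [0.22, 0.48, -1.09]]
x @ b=[[-0.64, -1.48, 2.81], [-2.64, 1.06, -1.86], [-3.93, -0.53, 0.35]]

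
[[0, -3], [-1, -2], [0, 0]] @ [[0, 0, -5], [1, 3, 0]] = [[-3, -9, 0], [-2, -6, 5], [0, 0, 0]]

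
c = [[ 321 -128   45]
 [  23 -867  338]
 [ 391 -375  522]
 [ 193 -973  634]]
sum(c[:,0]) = 928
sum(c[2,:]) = 538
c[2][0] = 391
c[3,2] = 634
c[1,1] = -867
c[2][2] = 522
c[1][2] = 338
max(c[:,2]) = 634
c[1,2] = 338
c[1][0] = 23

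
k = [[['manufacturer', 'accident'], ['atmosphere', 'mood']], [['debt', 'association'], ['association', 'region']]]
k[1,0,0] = 'debt'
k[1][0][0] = 'debt'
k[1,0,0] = 'debt'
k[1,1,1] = 'region'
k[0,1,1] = 'mood'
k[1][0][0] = 'debt'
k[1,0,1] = 'association'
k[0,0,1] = 'accident'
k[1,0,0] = 'debt'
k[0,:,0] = ['manufacturer', 'atmosphere']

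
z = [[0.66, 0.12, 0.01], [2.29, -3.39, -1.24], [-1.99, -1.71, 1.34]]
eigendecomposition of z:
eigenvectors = [[0.02, 0.38, -0.03],  [0.24, -0.07, 0.95],  [-0.97, 0.92, 0.3]]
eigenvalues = [1.8, 0.66, -3.85]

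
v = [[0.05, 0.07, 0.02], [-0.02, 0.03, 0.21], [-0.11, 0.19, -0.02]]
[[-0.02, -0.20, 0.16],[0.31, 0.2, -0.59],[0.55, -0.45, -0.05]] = v @ [[-2.78,  -0.72,  2.78], [1.37,  -2.64,  1.05], [1.0,  1.25,  -2.68]]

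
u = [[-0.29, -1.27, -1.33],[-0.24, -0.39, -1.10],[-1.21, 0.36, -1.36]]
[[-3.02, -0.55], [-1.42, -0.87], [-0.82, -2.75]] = u@[[0.48, 1.27],[1.63, -0.62],[0.61, 0.73]]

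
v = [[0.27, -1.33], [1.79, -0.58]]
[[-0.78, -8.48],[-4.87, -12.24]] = v @ [[-2.71,  -5.11], [0.04,  5.34]]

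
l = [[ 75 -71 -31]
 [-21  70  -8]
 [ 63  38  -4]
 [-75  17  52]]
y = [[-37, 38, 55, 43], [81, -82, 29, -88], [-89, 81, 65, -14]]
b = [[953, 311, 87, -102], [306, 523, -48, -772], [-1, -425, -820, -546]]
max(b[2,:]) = -1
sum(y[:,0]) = -45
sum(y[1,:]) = -60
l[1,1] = 70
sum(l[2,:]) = 97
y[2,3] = -14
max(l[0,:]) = 75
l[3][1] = 17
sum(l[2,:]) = 97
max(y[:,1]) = 81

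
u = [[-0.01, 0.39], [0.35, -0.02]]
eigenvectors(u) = [[0.73, -0.72], [0.68, 0.69]]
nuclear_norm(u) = 0.74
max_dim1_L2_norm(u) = 0.39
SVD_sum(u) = [[-0.12, 0.36], [0.04, -0.12]] + [[0.11, 0.03], [0.31, 0.10]]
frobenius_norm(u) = 0.52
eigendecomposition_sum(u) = [[0.18,0.19], [0.17,0.17]] + [[-0.19,0.2], [0.18,-0.19]]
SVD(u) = [[0.95, -0.32],[-0.32, -0.95]] @ diag([0.3950337822415677, 0.3450337822415678]) @ [[-0.31,0.95], [-0.95,-0.31]]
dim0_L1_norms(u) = [0.36, 0.41]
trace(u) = -0.03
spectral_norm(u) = 0.40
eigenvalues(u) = [0.35, -0.38]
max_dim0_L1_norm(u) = 0.41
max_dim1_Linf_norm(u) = 0.39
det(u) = -0.14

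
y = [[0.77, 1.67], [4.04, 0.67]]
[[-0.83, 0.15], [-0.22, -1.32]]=y @[[0.03,  -0.37], [-0.51,  0.26]]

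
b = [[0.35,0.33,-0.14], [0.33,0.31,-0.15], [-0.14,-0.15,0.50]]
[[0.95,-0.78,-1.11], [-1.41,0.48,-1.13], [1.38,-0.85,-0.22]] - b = [[0.60, -1.11, -0.97], [-1.74, 0.17, -0.98], [1.52, -0.70, -0.72]]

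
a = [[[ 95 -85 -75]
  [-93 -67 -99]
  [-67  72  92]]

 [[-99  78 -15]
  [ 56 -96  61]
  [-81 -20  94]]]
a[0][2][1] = 72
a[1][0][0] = -99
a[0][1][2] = -99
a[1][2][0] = -81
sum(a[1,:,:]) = -22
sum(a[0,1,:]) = -259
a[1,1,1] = -96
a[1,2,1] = -20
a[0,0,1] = -85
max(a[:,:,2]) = 94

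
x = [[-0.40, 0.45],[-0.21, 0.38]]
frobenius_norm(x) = 0.74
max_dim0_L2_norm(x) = 0.59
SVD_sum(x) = [[-0.36,0.48], [-0.26,0.34]] + [[-0.04, -0.03],[0.05, 0.04]]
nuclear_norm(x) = 0.82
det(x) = -0.06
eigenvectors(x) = [[-0.95, -0.58], [-0.32, -0.81]]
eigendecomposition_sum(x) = [[-0.33, 0.23], [-0.11, 0.08]] + [[-0.07, 0.22], [-0.10, 0.30]]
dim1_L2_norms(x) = [0.6, 0.43]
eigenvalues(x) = [-0.25, 0.23]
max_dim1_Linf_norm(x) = 0.45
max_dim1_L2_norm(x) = 0.6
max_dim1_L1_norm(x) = 0.85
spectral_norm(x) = 0.74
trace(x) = -0.02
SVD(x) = [[-0.81, -0.58], [-0.58, 0.81]] @ diag([0.7381955956464469, 0.0778926348776798]) @ [[0.61, -0.80],[0.80, 0.61]]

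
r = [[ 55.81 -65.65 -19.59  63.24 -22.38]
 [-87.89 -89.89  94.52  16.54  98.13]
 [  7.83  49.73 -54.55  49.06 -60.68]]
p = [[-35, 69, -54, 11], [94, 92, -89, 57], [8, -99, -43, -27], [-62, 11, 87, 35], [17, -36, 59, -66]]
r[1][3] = 16.54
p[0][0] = -35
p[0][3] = 11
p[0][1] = 69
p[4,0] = 17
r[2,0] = 7.83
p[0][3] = 11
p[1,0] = 94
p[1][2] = -89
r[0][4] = -22.38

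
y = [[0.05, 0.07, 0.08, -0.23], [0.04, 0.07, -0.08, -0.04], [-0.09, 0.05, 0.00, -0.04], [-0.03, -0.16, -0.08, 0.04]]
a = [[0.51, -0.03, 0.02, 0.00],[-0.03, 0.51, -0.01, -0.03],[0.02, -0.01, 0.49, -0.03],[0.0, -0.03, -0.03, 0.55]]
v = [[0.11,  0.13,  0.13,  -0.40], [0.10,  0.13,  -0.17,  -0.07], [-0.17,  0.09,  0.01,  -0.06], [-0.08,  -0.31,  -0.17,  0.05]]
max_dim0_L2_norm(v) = 0.41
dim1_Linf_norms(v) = [0.4, 0.17, 0.17, 0.31]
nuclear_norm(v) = 1.22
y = v @ a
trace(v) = 0.30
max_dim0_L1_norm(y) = 0.35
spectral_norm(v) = 0.53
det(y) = -0.00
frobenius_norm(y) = 0.36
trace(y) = 0.16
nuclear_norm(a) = 2.06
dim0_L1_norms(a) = [0.56, 0.58, 0.55, 0.61]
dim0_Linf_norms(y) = [0.09, 0.16, 0.08, 0.23]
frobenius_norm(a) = 1.03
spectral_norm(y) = 0.29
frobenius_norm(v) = 0.66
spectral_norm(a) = 0.57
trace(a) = 2.06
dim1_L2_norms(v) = [0.45, 0.25, 0.2, 0.37]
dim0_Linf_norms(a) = [0.51, 0.51, 0.49, 0.55]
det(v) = -0.01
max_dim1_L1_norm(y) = 0.43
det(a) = 0.07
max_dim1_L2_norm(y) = 0.26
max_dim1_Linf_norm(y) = 0.23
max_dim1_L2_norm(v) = 0.45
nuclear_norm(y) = 0.64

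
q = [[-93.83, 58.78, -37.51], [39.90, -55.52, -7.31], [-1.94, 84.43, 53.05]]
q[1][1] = -55.52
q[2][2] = 53.05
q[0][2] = -37.51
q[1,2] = -7.31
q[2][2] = 53.05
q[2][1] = 84.43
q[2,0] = -1.94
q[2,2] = 53.05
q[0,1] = 58.78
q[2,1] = 84.43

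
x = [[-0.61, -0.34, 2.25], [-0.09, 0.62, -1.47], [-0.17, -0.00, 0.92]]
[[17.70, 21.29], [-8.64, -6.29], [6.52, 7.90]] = x @ [[-6.93, -13.85], [-1.17, 2.14], [5.81, 6.03]]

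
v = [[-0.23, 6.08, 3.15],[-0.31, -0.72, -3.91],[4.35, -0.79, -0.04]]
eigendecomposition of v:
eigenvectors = [[0.28+0.49j,0.28-0.49j,-0.72+0.00j], [-0.43+0.36j,(-0.43-0.36j),(0.38+0j)], [(0.61+0j),0.61-0.00j,(0.58+0j)]]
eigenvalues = [(2.51+3.01j), (2.51-3.01j), (-6+0j)]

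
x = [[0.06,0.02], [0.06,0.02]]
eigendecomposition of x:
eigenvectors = [[0.71, -0.32], [0.71, 0.95]]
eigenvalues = [0.08, -0.0]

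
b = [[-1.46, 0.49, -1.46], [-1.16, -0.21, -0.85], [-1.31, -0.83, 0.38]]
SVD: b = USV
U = [[-0.77, -0.43, -0.47],  [-0.55, 0.06, 0.84],  [-0.34, 0.90, -0.28]]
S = [2.63, 1.47, 0.23]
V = [[0.83, 0.01, 0.55], [-0.41, -0.66, 0.63], [0.37, -0.75, -0.55]]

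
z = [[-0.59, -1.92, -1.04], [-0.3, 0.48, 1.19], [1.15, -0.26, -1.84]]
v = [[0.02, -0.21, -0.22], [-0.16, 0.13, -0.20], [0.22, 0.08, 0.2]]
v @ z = [[-0.20, -0.08, 0.13], [-0.17, 0.42, 0.69], [0.08, -0.44, -0.5]]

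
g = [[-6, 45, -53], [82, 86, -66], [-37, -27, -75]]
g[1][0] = 82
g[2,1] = -27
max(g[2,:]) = -27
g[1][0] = 82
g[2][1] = -27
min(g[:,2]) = -75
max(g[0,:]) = 45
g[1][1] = 86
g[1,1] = 86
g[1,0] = 82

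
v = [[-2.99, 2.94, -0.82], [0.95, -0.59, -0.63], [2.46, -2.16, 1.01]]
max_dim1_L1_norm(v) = 6.75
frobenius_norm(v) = 5.63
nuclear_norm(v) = 6.67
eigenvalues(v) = [-3.72, 0.35, 0.8]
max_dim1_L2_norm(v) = 4.27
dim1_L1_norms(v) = [6.75, 2.17, 5.63]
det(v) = -1.03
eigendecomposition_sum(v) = [[-2.72, 2.46, -0.14], [1.22, -1.10, 0.06], [1.97, -1.78, 0.1]] + [[0.38,0.03,0.5], [0.41,0.04,0.55], [-0.05,-0.00,-0.06]] + [[-0.65, 0.45, -1.17], [-0.69, 0.48, -1.24], [0.54, -0.37, 0.97]]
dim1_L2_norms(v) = [4.27, 1.28, 3.43]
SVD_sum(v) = [[-3.06,2.84,-0.88], [0.68,-0.63,0.19], [2.45,-2.27,0.70]] + [[-0.01, 0.00, 0.04], [0.24, -0.0, -0.83], [-0.08, 0.0, 0.28]] + [[0.08, 0.1, 0.02],[0.04, 0.04, 0.01],[0.09, 0.11, 0.03]]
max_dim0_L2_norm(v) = 3.99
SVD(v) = [[-0.77, 0.04, 0.64], [0.17, -0.95, 0.27], [0.61, 0.32, 0.72]] @ diag([5.546168680537974, 0.9162333400605436, 0.20354221572233847]) @ [[0.72, -0.67, 0.21],[-0.27, 0.00, 0.96],[0.64, 0.75, 0.18]]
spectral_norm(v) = 5.55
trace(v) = -2.57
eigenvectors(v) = [[0.76, -0.67, -0.60], [-0.34, -0.74, -0.63], [-0.55, 0.09, 0.49]]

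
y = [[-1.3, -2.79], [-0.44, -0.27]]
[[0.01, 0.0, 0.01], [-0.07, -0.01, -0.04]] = y@[[0.23,0.02,0.12], [-0.11,-0.01,-0.06]]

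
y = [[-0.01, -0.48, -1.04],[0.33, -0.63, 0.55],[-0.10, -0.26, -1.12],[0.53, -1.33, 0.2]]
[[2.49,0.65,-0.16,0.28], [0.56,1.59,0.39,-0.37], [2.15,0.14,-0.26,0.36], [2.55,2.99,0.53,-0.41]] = y @ [[1.02, 0.29, -0.08, -0.40], [-1.75, -2.08, -0.38, 0.1], [-1.60, 0.33, 0.33, -0.31]]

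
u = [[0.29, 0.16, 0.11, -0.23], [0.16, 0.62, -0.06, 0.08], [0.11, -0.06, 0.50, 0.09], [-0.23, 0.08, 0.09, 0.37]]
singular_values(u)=[0.69, 0.55, 0.54, 0.0]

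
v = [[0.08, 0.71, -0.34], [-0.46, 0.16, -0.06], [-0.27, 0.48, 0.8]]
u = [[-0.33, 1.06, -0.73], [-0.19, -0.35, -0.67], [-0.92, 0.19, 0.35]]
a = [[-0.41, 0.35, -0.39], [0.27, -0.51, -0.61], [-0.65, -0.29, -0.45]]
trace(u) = -0.33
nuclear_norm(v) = 2.23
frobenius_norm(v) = 1.35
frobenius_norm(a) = 1.36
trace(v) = 1.04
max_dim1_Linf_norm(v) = 0.8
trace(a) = -1.37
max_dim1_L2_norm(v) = 0.97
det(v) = 0.35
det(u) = 0.98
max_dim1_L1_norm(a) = 1.39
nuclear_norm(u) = 3.08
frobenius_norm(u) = 1.84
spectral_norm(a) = 1.02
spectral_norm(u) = 1.36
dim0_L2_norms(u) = [1.0, 1.13, 1.05]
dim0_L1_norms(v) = [0.81, 1.35, 1.2]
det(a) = 0.32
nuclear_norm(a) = 2.22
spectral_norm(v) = 0.99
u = a + v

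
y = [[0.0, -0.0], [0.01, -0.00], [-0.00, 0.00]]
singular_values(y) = [0.01, -0.0]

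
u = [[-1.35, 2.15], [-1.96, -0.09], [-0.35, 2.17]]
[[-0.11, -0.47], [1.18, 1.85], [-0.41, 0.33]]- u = [[1.24, -2.62], [3.14, 1.94], [-0.06, -1.84]]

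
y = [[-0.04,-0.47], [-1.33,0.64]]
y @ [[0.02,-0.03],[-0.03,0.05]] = [[0.01, -0.02],[-0.05, 0.07]]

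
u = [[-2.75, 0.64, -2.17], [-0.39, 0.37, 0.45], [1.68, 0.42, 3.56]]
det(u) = -0.026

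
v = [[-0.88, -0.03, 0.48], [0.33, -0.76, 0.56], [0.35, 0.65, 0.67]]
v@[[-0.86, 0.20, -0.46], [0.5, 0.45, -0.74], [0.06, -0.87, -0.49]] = [[0.77, -0.61, 0.19], [-0.63, -0.76, 0.14], [0.06, -0.22, -0.97]]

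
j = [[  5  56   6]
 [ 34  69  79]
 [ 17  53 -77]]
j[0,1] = 56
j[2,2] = -77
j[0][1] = 56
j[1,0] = 34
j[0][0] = 5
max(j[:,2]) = 79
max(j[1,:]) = 79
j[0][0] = 5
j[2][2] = -77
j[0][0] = 5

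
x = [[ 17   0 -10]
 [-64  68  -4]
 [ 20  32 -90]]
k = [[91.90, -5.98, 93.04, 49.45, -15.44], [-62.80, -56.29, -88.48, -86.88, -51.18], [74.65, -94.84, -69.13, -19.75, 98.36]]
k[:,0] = [91.9, -62.8, 74.65]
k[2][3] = -19.75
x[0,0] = 17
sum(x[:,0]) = -27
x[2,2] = -90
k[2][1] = -94.84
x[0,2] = -10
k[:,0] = [91.9, -62.8, 74.65]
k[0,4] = -15.44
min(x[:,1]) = 0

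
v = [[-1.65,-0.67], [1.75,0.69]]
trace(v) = -0.96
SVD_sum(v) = [[-1.65,-0.66], [1.75,0.7]] + [[0.00,-0.01], [0.00,-0.01]]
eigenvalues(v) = [-0.92, -0.04]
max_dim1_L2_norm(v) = 1.88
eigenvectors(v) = [[-0.68,0.38], [0.74,-0.92]]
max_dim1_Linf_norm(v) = 1.75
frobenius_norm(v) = 2.59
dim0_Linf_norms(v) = [1.75, 0.69]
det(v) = 0.03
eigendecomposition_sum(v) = [[-1.68, -0.70], [1.82, 0.76]] + [[0.03, 0.03], [-0.07, -0.07]]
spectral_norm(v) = 2.59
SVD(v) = [[-0.69, 0.73],[0.73, 0.69]] @ diag([2.5903335143177255, 0.013125722927982048]) @ [[0.93, 0.37], [0.37, -0.93]]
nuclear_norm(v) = 2.60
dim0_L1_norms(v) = [3.4, 1.36]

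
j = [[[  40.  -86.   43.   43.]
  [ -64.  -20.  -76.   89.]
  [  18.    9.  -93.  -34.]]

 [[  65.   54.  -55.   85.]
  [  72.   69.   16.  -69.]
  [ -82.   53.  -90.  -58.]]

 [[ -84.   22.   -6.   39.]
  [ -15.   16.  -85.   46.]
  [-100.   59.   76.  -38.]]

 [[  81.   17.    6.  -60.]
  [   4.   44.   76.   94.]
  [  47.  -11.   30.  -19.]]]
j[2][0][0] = -84.0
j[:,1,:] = [[-64.0, -20.0, -76.0, 89.0], [72.0, 69.0, 16.0, -69.0], [-15.0, 16.0, -85.0, 46.0], [4.0, 44.0, 76.0, 94.0]]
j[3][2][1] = -11.0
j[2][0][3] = 39.0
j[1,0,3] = 85.0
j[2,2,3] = -38.0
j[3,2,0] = 47.0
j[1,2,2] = -90.0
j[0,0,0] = 40.0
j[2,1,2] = -85.0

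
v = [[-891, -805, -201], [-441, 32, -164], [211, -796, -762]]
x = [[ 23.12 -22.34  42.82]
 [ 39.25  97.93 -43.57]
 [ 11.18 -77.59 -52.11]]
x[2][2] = -52.11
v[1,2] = -164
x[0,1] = -22.34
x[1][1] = 97.93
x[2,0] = 11.18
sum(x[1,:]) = 93.61000000000001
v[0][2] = -201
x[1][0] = 39.25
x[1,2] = -43.57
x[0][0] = 23.12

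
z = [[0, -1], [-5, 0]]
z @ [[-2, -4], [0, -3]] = [[0, 3], [10, 20]]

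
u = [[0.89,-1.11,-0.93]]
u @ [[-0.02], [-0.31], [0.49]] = [[-0.13]]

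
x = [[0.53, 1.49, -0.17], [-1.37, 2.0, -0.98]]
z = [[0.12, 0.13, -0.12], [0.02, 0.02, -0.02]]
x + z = [[0.65,1.62,-0.29],[-1.35,2.02,-1.0]]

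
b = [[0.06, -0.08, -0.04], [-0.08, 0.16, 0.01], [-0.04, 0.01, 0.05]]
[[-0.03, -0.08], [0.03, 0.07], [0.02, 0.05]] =b @[[0.43, 1.15], [0.34, 0.91], [0.67, 1.80]]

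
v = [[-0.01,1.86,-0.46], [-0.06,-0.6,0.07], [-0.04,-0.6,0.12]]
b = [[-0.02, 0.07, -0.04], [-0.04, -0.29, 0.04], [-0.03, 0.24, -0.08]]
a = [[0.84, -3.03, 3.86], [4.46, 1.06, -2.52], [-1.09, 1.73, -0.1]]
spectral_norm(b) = 0.39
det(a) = 28.14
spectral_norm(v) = 2.10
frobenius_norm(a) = 7.51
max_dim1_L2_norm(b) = 0.3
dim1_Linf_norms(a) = [3.86, 4.46, 1.73]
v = a @ b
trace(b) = -0.39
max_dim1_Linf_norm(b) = 0.29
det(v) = 0.00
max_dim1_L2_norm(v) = 1.92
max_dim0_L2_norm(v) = 2.04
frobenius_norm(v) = 2.10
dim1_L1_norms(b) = [0.13, 0.37, 0.35]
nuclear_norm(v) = 2.21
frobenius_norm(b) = 0.40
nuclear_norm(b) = 0.47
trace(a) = 1.80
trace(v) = -0.49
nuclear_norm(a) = 11.46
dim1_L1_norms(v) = [2.33, 0.73, 0.76]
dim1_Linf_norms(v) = [1.86, 0.6, 0.6]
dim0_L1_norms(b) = [0.09, 0.6, 0.16]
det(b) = 0.00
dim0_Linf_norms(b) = [0.04, 0.29, 0.08]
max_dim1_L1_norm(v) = 2.33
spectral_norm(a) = 5.96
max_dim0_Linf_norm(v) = 1.86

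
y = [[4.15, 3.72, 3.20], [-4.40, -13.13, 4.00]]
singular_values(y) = [14.96, 5.02]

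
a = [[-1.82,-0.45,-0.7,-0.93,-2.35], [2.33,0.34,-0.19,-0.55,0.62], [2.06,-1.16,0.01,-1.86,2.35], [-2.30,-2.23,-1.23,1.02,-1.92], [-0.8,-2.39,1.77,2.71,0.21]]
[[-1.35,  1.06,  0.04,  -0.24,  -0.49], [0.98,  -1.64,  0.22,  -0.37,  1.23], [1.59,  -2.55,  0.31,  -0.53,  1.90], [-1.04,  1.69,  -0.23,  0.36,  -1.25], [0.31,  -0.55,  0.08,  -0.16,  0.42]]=a @ [[0.38, -0.76, 0.12, -0.22, 0.6], [-0.17, 0.45, -0.08, 0.17, -0.38], [0.02, -0.61, 0.17, -0.37, 0.6], [0.04, 0.36, -0.11, 0.25, -0.38], [0.29, 0.09, -0.1, 0.25, -0.21]]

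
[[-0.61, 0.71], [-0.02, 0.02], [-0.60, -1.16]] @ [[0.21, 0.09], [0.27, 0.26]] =[[0.06, 0.13], [0.00, 0.0], [-0.44, -0.36]]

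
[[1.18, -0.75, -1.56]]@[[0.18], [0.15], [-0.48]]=[[0.85]]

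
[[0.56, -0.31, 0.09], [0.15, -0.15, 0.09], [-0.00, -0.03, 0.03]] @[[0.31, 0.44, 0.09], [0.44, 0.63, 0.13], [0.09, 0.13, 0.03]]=[[0.05, 0.06, 0.01], [-0.01, -0.02, -0.0], [-0.01, -0.02, -0.00]]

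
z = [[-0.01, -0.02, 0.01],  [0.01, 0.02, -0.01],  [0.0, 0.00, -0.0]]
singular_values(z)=[0.03, 0.0, -0.0]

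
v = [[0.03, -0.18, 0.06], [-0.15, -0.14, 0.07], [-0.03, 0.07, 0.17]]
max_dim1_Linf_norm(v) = 0.18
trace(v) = 0.06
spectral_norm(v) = 0.26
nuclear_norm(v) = 0.57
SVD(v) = [[-0.62, -0.3, -0.72], [-0.78, 0.13, 0.61], [-0.09, 0.94, -0.32]] @ diag([0.26008008639058194, 0.19145800468571522, 0.11959172674074077]) @ [[0.39,0.82,-0.41], [-0.3,0.54,0.79], [-0.87,0.18,-0.45]]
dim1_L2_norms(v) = [0.19, 0.22, 0.19]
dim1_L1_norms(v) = [0.27, 0.36, 0.27]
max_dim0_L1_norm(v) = 0.39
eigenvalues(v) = [(-0.25+0j), (0.15+0.01j), (0.15-0.01j)]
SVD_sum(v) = [[-0.06, -0.13, 0.07], [-0.08, -0.17, 0.08], [-0.01, -0.02, 0.01]] + [[0.02, -0.03, -0.05], [-0.01, 0.01, 0.02], [-0.05, 0.10, 0.14]] + [[0.08, -0.02, 0.04], [-0.06, 0.01, -0.03], [0.03, -0.01, 0.02]]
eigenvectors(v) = [[0.55+0.00j, 0.44-0.10j, 0.44+0.10j], [0.83+0.00j, -0.01+0.05j, (-0.01-0.05j)], [(-0.1+0j), 0.89+0.00j, 0.89-0.00j]]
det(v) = -0.01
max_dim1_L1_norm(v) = 0.36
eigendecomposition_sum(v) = [[(-0.06+0j),(-0.12-0j),0.03-0.00j],[-0.09+0.00j,(-0.18-0j),0.04-0.00j],[0.01-0.00j,0.02+0.00j,(-0.01+0j)]] + [[0.05+0.25j, (-0.03-0.18j), (0.02-0.13j)], [-0.03-0.01j, 0.02+0.01j, (0.01+0.01j)], [-0.02+0.50j, (0.02-0.36j), 0.09-0.25j]] + [[0.05-0.25j, -0.03+0.18j, 0.02+0.13j], [(-0.03+0.01j), (0.02-0.01j), 0.01-0.01j], [-0.02-0.50j, 0.02+0.36j, 0.09+0.25j]]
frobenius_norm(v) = 0.34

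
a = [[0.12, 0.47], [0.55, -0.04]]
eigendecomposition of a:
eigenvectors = [[0.73, -0.62],  [0.68, 0.78]]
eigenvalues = [0.55, -0.47]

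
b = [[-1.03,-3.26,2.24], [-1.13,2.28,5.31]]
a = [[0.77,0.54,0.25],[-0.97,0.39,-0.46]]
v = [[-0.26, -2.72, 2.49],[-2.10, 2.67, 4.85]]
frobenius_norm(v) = 6.98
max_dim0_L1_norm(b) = 7.55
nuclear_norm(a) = 2.01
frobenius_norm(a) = 1.50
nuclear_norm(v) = 9.55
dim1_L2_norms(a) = [0.97, 1.14]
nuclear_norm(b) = 9.91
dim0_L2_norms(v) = [2.12, 3.81, 5.45]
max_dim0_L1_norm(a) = 1.74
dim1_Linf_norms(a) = [0.77, 0.97]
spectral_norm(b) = 6.02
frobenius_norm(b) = 7.17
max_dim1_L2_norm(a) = 1.14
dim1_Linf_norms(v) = [2.72, 4.85]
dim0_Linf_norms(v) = [2.1, 2.72, 4.85]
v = b + a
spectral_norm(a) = 1.34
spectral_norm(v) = 6.03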